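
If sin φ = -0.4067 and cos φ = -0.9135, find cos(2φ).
cos(2φ) = cos²φ - sin²φ = 0.6691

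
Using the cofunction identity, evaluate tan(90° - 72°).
tan(90° - 72°) = cot(72°) = 0.3249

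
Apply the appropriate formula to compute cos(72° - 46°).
cos(72° - 46°) = cos 72° cos 46° + sin 72° sin 46° = 0.8988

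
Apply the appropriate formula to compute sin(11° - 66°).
sin(11° - 66°) = sin 11° cos 66° - cos 11° sin 66° = -0.8192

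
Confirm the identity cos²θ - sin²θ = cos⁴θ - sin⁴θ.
RHS = (cos²θ - sin²θ)(cos²θ + sin²θ) = (cos²θ - sin²θ) · 1 = cos²θ - sin²θ = LHS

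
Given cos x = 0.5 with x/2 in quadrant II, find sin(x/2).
sin(x/2) = ±√((1 - cos x)/2); positive since x/2 ∈ QII, so sin(x/2) = 1/2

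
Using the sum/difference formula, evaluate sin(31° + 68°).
sin(31° + 68°) = sin 31° cos 68° + cos 31° sin 68° = 0.9877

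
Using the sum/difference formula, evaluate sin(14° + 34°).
sin(14° + 34°) = sin 14° cos 34° + cos 14° sin 34° = 0.7431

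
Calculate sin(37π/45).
sin(37π/45) = 0.5299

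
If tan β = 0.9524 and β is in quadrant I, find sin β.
sin β = 0.6897 (using tan²β + 1 = sec²β)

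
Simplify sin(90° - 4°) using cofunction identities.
sin(90° - 4°) = cos(4°)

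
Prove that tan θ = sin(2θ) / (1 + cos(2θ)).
RHS = 2 sin θ cos θ / (2cos²θ) = sin θ/cos θ = tan θ = LHS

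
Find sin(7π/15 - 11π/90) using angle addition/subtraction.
sin(7π/15 - 11π/90) = sin 7π/15 cos 11π/90 - cos 7π/15 sin 11π/90 = 0.8829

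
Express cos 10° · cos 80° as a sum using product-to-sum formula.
cos 10° cos 80° = (1/2)[cos(10°-80°) + cos(10°+80°)]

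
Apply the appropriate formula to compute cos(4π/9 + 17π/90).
cos(4π/9 + 17π/90) = cos 4π/9 cos 17π/90 - sin 4π/9 sin 17π/90 = -0.4067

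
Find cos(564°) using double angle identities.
cos(564°) = cos²282° - sin²282° = -0.9135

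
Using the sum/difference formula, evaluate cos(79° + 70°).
cos(79° + 70°) = cos 79° cos 70° - sin 79° sin 70° = -0.8572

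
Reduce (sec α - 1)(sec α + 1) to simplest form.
(sec α - 1)(sec α + 1) = tan²α (using Diff. of squares)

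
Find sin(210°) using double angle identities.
sin(210°) = 2 sin 105° cos 105° = -1/2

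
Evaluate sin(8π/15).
sin(8π/15) = 0.9945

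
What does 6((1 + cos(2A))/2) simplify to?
6((1 + cos(2A))/2) = 6(cos²A) (using Power reduction)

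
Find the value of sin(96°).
sin(96°) = 0.9945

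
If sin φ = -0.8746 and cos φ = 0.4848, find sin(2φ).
sin(2φ) = 2 sin φ cos φ = -0.848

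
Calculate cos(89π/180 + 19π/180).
cos(89π/180 + 19π/180) = cos 89π/180 cos 19π/180 - sin 89π/180 sin 19π/180 = -0.309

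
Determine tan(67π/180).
tan(67π/180) = 2.356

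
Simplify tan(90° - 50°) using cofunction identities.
tan(90° - 50°) = cot(50°)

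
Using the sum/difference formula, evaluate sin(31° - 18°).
sin(31° - 18°) = sin 31° cos 18° - cos 31° sin 18° = 0.225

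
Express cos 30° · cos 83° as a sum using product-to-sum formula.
cos 30° cos 83° = (1/2)[cos(30°-83°) + cos(30°+83°)]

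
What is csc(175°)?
csc(175°) = 11.47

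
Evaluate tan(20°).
tan(20°) = 0.364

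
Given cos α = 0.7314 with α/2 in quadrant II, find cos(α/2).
cos(α/2) = ±√((1 + cos α)/2); negative since α/2 ∈ QII, so cos(α/2) = -0.9304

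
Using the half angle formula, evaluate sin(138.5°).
sin(138.5°) = √((1 - cos 277°)/2) = 0.6626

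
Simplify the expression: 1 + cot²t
1 + cot²t = csc²t (using Pythagorean identity)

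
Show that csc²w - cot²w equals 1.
LHS = 1/sin²w - cos²w/sin²w = (1 - cos²w)/sin²w = sin²w/sin²w = 1 = RHS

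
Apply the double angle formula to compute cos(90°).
cos(90°) = 1 - 2sin²45° = 0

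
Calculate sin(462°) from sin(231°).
sin(462°) = 2 sin 231° cos 231° = 0.9781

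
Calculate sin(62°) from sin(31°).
sin(62°) = 2 sin 31° cos 31° = 0.8829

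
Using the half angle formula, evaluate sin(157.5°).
sin(157.5°) = √((1 - cos 315°)/2) = √(2-√2)/2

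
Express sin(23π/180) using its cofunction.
sin(23π/180) = cos(π/2 - 23π/180) = cos(67π/180)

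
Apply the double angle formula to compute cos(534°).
cos(534°) = cos²267° - sin²267° = -0.9945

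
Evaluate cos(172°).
cos(172°) = -0.9903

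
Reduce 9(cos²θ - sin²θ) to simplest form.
9(cos²θ - sin²θ) = 9(cos(2θ)) (using Double angle)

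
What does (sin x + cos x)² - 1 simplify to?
(sin x + cos x)² - 1 = sin(2x) (using Pythagorean + double angle)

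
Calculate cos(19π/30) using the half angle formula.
cos(19π/30) = -√((1 + cos 19π/15)/2) = -0.4067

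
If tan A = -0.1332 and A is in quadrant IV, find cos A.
cos A = 0.9912 (using tan²A + 1 = sec²A)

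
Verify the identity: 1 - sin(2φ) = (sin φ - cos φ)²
RHS = sin²φ - 2 sin φ cos φ + cos²φ = (sin²φ + cos²φ) - 2 sin φ cos φ = 1 - sin(2φ) = LHS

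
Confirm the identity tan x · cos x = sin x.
LHS = (sin x/cos x) · cos x = sin x = RHS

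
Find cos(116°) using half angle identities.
cos(116°) = -√((1 + cos 232°)/2) = -0.4384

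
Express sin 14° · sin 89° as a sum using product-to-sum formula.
sin 14° sin 89° = (1/2)[cos(14°-89°) - cos(14°+89°)]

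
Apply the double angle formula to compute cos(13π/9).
cos(13π/9) = cos²13π/18 - sin²13π/18 = -0.1736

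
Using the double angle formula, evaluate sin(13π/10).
sin(13π/10) = 2 sin 13π/20 cos 13π/20 = -0.809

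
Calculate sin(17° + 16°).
sin(17° + 16°) = sin 17° cos 16° + cos 17° sin 16° = 0.5446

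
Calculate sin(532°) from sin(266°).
sin(532°) = 2 sin 266° cos 266° = 0.1392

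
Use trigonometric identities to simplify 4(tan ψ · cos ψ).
4(tan ψ · cos ψ) = 4(sin ψ) (using Quotient identity)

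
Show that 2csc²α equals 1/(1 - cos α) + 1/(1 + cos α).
RHS = [(1 + cos α) + (1 - cos α)] / [(1 - cos α)(1 + cos α)] = 2/(1 - cos²α) = 2/sin²α = 2csc²α = LHS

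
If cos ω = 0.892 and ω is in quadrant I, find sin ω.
sin ω = 0.452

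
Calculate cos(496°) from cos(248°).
cos(496°) = cos²248° - sin²248° = -0.7193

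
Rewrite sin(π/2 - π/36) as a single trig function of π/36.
sin(π/2 - π/36) = cos(π/36)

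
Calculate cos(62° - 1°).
cos(62° - 1°) = cos 62° cos 1° + sin 62° sin 1° = 0.4848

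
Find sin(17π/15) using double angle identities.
sin(17π/15) = 2 sin 17π/30 cos 17π/30 = -0.4067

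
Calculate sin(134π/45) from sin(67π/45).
sin(134π/45) = 2 sin 67π/45 cos 67π/45 = 0.06976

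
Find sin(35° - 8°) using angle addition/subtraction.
sin(35° - 8°) = sin 35° cos 8° - cos 35° sin 8° = 0.454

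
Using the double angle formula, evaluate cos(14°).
cos(14°) = cos²7° - sin²7° = 0.9703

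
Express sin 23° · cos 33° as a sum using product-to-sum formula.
sin 23° cos 33° = (1/2)[sin(23°+33°) + sin(23°-33°)]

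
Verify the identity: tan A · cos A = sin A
LHS = (sin A/cos A) · cos A = sin A = RHS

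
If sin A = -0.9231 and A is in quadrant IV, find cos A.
cos A = 0.3846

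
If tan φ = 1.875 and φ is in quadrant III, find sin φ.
sin φ = -0.8824 (using tan²φ + 1 = sec²φ)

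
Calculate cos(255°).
cos(255°) = -(√6-√2)/4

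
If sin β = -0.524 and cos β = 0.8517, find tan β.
tan β = sin β / cos β = -0.6152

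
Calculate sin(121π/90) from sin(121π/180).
sin(121π/90) = 2 sin 121π/180 cos 121π/180 = -0.8829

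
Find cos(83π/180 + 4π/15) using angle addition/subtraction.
cos(83π/180 + 4π/15) = cos 83π/180 cos 4π/15 - sin 83π/180 sin 4π/15 = -0.6561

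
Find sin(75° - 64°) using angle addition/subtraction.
sin(75° - 64°) = sin 75° cos 64° - cos 75° sin 64° = 0.1908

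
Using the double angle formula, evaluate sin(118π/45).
sin(118π/45) = 2 sin 59π/45 cos 59π/45 = 0.9272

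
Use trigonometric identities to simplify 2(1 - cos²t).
2(1 - cos²t) = 2(sin²t) (using Pythagorean identity)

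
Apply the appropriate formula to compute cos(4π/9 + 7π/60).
cos(4π/9 + 7π/60) = cos 4π/9 cos 7π/60 - sin 4π/9 sin 7π/60 = -0.1908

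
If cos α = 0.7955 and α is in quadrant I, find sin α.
sin α = 0.606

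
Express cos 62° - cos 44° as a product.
cos 62° - cos 44° = -2 sin(53°) sin(9°)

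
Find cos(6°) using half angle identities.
cos(6°) = √((1 + cos 12°)/2) = 0.9945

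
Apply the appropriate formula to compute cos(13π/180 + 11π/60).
cos(13π/180 + 11π/60) = cos 13π/180 cos 11π/60 - sin 13π/180 sin 11π/60 = 0.6947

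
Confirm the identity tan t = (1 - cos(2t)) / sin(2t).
RHS = 2sin²t / (2 sin t cos t) = sin t/cos t = tan t = LHS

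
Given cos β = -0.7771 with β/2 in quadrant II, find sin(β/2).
sin(β/2) = ±√((1 - cos β)/2); positive since β/2 ∈ QII, so sin(β/2) = 0.9426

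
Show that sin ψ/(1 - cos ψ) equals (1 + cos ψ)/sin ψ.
LHS = sin ψ(1 + cos ψ) / ((1 - cos ψ)(1 + cos ψ)) = sin ψ(1 + cos ψ) / (1 - cos²ψ) = sin ψ(1 + cos ψ) / sin²ψ = (1 + cos ψ)/sin ψ = RHS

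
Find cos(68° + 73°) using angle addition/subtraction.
cos(68° + 73°) = cos 68° cos 73° - sin 68° sin 73° = -0.7771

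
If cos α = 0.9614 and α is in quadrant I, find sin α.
sin α = 0.2752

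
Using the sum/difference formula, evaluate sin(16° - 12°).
sin(16° - 12°) = sin 16° cos 12° - cos 16° sin 12° = 0.06976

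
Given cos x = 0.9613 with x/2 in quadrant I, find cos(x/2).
cos(x/2) = ±√((1 + cos x)/2); positive since x/2 ∈ QI, so cos(x/2) = 0.9903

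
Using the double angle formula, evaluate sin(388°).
sin(388°) = 2 sin 194° cos 194° = 0.4695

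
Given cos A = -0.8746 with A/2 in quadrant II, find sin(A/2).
sin(A/2) = ±√((1 - cos A)/2); positive since A/2 ∈ QII, so sin(A/2) = 0.9681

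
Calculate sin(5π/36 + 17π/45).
sin(5π/36 + 17π/45) = sin 5π/36 cos 17π/45 + cos 5π/36 sin 17π/45 = 0.9986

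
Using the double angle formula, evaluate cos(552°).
cos(552°) = cos²276° - sin²276° = -0.9781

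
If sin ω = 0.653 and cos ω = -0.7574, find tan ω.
tan ω = sin ω / cos ω = -0.8622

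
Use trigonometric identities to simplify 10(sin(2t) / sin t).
10(sin(2t) / sin t) = 10(2 cos t) (using Double angle)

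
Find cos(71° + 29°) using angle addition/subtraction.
cos(71° + 29°) = cos 71° cos 29° - sin 71° sin 29° = -0.1736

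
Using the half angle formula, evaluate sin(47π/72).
sin(47π/72) = √((1 - cos 47π/36)/2) = 0.887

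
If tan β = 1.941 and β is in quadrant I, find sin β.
sin β = 0.889 (using tan²β + 1 = sec²β)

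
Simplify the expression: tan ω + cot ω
tan ω + cot ω = sec ω csc ω (using Quotient identities)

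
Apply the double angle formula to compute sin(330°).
sin(330°) = 2 sin 165° cos 165° = -1/2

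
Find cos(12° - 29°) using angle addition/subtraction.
cos(12° - 29°) = cos 12° cos 29° + sin 12° sin 29° = 0.9563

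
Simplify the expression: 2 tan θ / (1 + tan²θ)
2 tan θ / (1 + tan²θ) = sin(2θ) (using Double angle)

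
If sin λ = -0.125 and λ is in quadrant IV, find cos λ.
cos λ = 0.9922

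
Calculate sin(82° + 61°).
sin(82° + 61°) = sin 82° cos 61° + cos 82° sin 61° = 0.6018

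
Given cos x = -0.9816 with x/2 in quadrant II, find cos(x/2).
cos(x/2) = ±√((1 + cos x)/2); negative since x/2 ∈ QII, so cos(x/2) = -0.09592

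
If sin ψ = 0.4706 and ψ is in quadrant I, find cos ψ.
cos ψ = 0.8823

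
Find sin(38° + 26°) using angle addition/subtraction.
sin(38° + 26°) = sin 38° cos 26° + cos 38° sin 26° = 0.8988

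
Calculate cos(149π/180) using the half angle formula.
cos(149π/180) = -√((1 + cos 149π/90)/2) = -0.8572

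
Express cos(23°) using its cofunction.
cos(23°) = sin(90° - 23°) = sin(67°)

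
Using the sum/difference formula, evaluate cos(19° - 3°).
cos(19° - 3°) = cos 19° cos 3° + sin 19° sin 3° = 0.9613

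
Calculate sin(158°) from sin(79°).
sin(158°) = 2 sin 79° cos 79° = 0.3746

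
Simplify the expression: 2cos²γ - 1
2cos²γ - 1 = cos(2γ) (using Double angle)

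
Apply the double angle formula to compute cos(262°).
cos(262°) = cos²131° - sin²131° = -0.1392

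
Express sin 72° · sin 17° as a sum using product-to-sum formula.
sin 72° sin 17° = (1/2)[cos(72°-17°) - cos(72°+17°)]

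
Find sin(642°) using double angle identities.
sin(642°) = 2 sin 321° cos 321° = -0.9781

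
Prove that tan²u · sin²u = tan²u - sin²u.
RHS = sin²u/cos²u - sin²u = sin²u(1/cos²u - 1) = sin²u · (1 - cos²u)/cos²u = sin²u · sin²u/cos²u = sin²u · tan²u = LHS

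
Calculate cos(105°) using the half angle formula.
cos(105°) = -√((1 + cos 210°)/2) = -(√6-√2)/4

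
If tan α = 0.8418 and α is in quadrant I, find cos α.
cos α = 0.765 (using tan²α + 1 = sec²α)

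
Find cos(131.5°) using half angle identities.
cos(131.5°) = -√((1 + cos 263°)/2) = -0.6626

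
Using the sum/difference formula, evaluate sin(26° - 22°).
sin(26° - 22°) = sin 26° cos 22° - cos 26° sin 22° = 0.06976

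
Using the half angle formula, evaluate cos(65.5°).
cos(65.5°) = √((1 + cos 131°)/2) = 0.4147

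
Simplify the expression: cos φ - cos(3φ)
cos φ - cos(3φ) = 2 sin(2φ) sin φ (using Sum-to-product)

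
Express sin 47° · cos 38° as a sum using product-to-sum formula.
sin 47° cos 38° = (1/2)[sin(47°+38°) + sin(47°-38°)]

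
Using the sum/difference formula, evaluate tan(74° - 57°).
tan(74° - 57°) = (tan 74° - tan 57°)/(1 + tan 74° tan 57°) = 0.3057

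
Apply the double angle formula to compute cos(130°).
cos(130°) = 2cos²65° - 1 = -0.6428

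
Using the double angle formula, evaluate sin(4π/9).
sin(4π/9) = 2 sin 2π/9 cos 2π/9 = 0.9848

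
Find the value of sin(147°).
sin(147°) = 0.5446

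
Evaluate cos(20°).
cos(20°) = 0.9397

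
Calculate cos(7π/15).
cos(7π/15) = 0.1045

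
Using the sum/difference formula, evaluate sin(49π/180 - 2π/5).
sin(49π/180 - 2π/5) = sin 49π/180 cos 2π/5 - cos 49π/180 sin 2π/5 = -0.3907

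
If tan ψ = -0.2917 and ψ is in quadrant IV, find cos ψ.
cos ψ = 0.96 (using tan²ψ + 1 = sec²ψ)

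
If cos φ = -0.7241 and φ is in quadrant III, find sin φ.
sin φ = -0.6897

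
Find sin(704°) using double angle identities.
sin(704°) = 2 sin 352° cos 352° = -0.2756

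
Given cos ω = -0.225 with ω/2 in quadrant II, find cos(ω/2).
cos(ω/2) = ±√((1 + cos ω)/2); negative since ω/2 ∈ QII, so cos(ω/2) = -0.6225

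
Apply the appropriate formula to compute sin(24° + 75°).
sin(24° + 75°) = sin 24° cos 75° + cos 24° sin 75° = 0.9877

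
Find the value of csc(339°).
csc(339°) = -2.79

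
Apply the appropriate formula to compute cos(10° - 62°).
cos(10° - 62°) = cos 10° cos 62° + sin 10° sin 62° = 0.6157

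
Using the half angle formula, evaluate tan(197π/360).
tan(197π/360) = sin 197π/180 / (1 + cos 197π/180) = -6.691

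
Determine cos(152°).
cos(152°) = -0.8829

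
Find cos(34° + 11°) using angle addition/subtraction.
cos(34° + 11°) = cos 34° cos 11° - sin 34° sin 11° = √2/2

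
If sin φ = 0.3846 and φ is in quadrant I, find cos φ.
cos φ = 0.9231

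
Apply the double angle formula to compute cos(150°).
cos(150°) = cos²75° - sin²75° = -√3/2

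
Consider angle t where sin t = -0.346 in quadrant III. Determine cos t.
cos t = ±√(1 - sin²t) = -0.9382 (negative in QIII)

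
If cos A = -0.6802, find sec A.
sec A = 1/cos A = -1.47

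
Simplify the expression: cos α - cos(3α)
cos α - cos(3α) = 2 sin(2α) sin α (using Sum-to-product)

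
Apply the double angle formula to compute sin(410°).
sin(410°) = 2 sin 205° cos 205° = 0.766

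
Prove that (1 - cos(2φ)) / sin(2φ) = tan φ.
LHS = 2sin²φ / (2 sin φ cos φ) = sin φ/cos φ = tan φ = RHS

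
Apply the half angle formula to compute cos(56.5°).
cos(56.5°) = √((1 + cos 113°)/2) = 0.5519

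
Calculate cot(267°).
cot(267°) = 0.05241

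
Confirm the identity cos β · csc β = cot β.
LHS = cos β · (1/sin β) = cos β/sin β = cot β = RHS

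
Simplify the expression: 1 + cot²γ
1 + cot²γ = csc²γ (using Pythagorean identity)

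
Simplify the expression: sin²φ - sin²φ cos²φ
sin²φ - sin²φ cos²φ = sin⁴φ (using Factoring)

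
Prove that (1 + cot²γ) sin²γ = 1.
LHS = csc²γ · sin²γ = (1/sin²γ) · sin²γ = 1 = RHS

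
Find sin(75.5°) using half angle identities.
sin(75.5°) = √((1 - cos 151°)/2) = 0.9681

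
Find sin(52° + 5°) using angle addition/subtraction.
sin(52° + 5°) = sin 52° cos 5° + cos 52° sin 5° = 0.8387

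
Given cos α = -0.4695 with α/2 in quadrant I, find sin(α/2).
sin(α/2) = ±√((1 - cos α)/2); positive since α/2 ∈ QI, so sin(α/2) = 0.8572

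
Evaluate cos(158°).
cos(158°) = -0.9272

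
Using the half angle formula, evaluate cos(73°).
cos(73°) = √((1 + cos 146°)/2) = 0.2924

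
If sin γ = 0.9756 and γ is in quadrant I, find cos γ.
cos γ = 0.2196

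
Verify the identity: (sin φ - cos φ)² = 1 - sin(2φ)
LHS = sin²φ - 2 sin φ cos φ + cos²φ = (sin²φ + cos²φ) - 2 sin φ cos φ = 1 - sin(2φ) = RHS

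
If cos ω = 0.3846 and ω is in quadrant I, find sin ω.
sin ω = 0.9231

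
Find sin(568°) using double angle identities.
sin(568°) = 2 sin 284° cos 284° = -0.4695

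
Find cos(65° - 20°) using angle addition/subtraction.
cos(65° - 20°) = cos 65° cos 20° + sin 65° sin 20° = √2/2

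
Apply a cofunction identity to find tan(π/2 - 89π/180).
tan(π/2 - 89π/180) = cot(89π/180) = 0.01746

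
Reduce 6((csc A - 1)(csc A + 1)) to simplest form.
6((csc A - 1)(csc A + 1)) = 6(cot²A) (using Diff. of squares)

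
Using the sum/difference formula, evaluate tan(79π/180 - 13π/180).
tan(79π/180 - 13π/180) = (tan 79π/180 - tan 13π/180)/(1 + tan 79π/180 tan 13π/180) = 2.246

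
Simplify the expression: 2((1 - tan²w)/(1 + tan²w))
2((1 - tan²w)/(1 + tan²w)) = 2(cos(2w)) (using Double angle)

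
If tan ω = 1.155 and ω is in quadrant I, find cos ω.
cos ω = 0.6546 (using tan²ω + 1 = sec²ω)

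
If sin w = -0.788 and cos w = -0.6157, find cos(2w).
cos(2w) = cos²w - sin²w = -0.2419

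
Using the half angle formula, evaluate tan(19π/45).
tan(19π/45) = sin 38π/45 / (1 + cos 38π/45) = 4.011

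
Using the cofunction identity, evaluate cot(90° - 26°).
cot(90° - 26°) = tan(26°) = 0.4877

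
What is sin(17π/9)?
sin(17π/9) = -0.342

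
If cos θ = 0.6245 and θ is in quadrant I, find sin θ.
sin θ = 0.781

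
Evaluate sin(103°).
sin(103°) = 0.9744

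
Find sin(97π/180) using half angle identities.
sin(97π/180) = √((1 - cos 97π/90)/2) = 0.9925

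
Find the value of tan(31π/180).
tan(31π/180) = 0.6009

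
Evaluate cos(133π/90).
cos(133π/90) = -0.06976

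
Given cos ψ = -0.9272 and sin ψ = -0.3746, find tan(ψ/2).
tan(ψ/2) = sin ψ / (1 + cos ψ) = -5.146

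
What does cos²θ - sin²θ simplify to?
cos²θ - sin²θ = cos(2θ) (using Double angle)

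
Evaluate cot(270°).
cot(270°) = 0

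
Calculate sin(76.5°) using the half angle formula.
sin(76.5°) = √((1 - cos 153°)/2) = 0.9724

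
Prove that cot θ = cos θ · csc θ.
RHS = cos θ · (1/sin θ) = cos θ/sin θ = cot θ = LHS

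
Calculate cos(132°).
cos(132°) = -0.6691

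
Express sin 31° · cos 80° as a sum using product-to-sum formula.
sin 31° cos 80° = (1/2)[sin(31°+80°) + sin(31°-80°)]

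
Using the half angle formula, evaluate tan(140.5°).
tan(140.5°) = sin 281° / (1 + cos 281°) = -0.8243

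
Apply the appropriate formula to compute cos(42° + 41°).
cos(42° + 41°) = cos 42° cos 41° - sin 42° sin 41° = 0.1219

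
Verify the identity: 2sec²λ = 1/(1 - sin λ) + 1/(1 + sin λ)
RHS = [(1 + sin λ) + (1 - sin λ)] / [(1 - sin λ)(1 + sin λ)] = 2/(1 - sin²λ) = 2/cos²λ = 2sec²λ = LHS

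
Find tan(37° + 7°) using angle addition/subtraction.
tan(37° + 7°) = (tan 37° + tan 7°)/(1 - tan 37° tan 7°) = 0.9657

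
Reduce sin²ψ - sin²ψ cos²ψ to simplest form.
sin²ψ - sin²ψ cos²ψ = sin⁴ψ (using Factoring)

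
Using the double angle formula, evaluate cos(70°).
cos(70°) = cos²35° - sin²35° = 0.342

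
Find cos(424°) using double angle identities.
cos(424°) = cos²212° - sin²212° = 0.4384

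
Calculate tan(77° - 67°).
tan(77° - 67°) = (tan 77° - tan 67°)/(1 + tan 77° tan 67°) = 0.1763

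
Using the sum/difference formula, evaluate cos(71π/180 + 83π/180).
cos(71π/180 + 83π/180) = cos 71π/180 cos 83π/180 - sin 71π/180 sin 83π/180 = -0.8988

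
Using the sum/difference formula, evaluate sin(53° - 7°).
sin(53° - 7°) = sin 53° cos 7° - cos 53° sin 7° = 0.7193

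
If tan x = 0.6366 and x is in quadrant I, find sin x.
sin x = 0.537 (using tan²x + 1 = sec²x)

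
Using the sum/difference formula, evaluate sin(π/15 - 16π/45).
sin(π/15 - 16π/45) = sin π/15 cos 16π/45 - cos π/15 sin 16π/45 = -0.788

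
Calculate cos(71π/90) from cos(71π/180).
cos(71π/90) = cos²71π/180 - sin²71π/180 = -0.788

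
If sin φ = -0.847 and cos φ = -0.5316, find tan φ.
tan φ = sin φ / cos φ = 1.593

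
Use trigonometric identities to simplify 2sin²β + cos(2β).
2sin²β + cos(2β) = 1 (using Double angle)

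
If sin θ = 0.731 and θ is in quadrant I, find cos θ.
cos θ = 0.6824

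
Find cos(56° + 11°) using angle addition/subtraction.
cos(56° + 11°) = cos 56° cos 11° - sin 56° sin 11° = 0.3907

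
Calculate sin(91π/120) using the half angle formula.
sin(91π/120) = √((1 - cos 91π/60)/2) = 0.6884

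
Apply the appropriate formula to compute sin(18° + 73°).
sin(18° + 73°) = sin 18° cos 73° + cos 18° sin 73° = 0.9998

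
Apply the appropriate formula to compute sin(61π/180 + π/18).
sin(61π/180 + π/18) = sin 61π/180 cos π/18 + cos 61π/180 sin π/18 = 0.9455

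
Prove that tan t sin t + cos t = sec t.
LHS = sin²t/cos t + cos t = (sin²t + cos²t)/cos t = 1/cos t = sec t = RHS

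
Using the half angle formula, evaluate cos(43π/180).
cos(43π/180) = √((1 + cos 43π/90)/2) = 0.7314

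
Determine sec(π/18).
sec(π/18) = 1.015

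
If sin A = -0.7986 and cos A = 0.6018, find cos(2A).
cos(2A) = cos²A - sin²A = -0.2756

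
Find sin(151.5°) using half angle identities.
sin(151.5°) = √((1 - cos 303°)/2) = 0.4772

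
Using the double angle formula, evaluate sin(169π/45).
sin(169π/45) = 2 sin 169π/90 cos 169π/90 = -0.6947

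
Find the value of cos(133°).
cos(133°) = -0.682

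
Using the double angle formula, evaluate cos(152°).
cos(152°) = 1 - 2sin²76° = -0.8829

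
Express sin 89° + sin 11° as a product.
sin 89° + sin 11° = 2 sin(50°) cos(39°)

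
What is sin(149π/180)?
sin(149π/180) = 0.515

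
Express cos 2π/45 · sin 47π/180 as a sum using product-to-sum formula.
cos 2π/45 sin 47π/180 = (1/2)[sin(2π/45+47π/180) - sin(2π/45-47π/180)]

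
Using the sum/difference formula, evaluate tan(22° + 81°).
tan(22° + 81°) = (tan 22° + tan 81°)/(1 - tan 22° tan 81°) = -4.331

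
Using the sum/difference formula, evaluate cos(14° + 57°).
cos(14° + 57°) = cos 14° cos 57° - sin 14° sin 57° = 0.3256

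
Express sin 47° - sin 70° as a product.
sin 47° - sin 70° = 2 cos(58.5°) sin(-11.5°)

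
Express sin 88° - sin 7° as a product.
sin 88° - sin 7° = 2 cos(47.5°) sin(40.5°)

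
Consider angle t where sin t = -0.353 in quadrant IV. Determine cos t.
cos t = √(1 - sin²t) = 0.9356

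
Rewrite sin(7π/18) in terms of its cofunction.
sin(7π/18) = cos(π/2 - 7π/18) = cos(π/9)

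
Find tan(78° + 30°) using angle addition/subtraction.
tan(78° + 30°) = (tan 78° + tan 30°)/(1 - tan 78° tan 30°) = -3.078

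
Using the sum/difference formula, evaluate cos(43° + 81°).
cos(43° + 81°) = cos 43° cos 81° - sin 43° sin 81° = -0.5592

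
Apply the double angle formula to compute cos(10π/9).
cos(10π/9) = cos²5π/9 - sin²5π/9 = -0.9397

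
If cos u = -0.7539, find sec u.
sec u = 1/cos u = -1.326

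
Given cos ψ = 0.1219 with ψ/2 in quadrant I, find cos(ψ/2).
cos(ψ/2) = ±√((1 + cos ψ)/2); positive since ψ/2 ∈ QI, so cos(ψ/2) = 0.749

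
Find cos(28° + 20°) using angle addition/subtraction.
cos(28° + 20°) = cos 28° cos 20° - sin 28° sin 20° = 0.6691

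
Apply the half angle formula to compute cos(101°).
cos(101°) = -√((1 + cos 202°)/2) = -0.1908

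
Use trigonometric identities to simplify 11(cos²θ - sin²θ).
11(cos²θ - sin²θ) = 11(cos(2θ)) (using Double angle)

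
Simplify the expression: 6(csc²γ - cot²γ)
6(csc²γ - cot²γ) = 6 (using Pythagorean identity)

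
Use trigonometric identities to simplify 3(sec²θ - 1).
3(sec²θ - 1) = 3(tan²θ) (using Pythagorean identity)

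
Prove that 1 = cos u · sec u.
RHS = cos u · (1/cos u) = 1 = LHS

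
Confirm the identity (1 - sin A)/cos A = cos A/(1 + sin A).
LHS = (1 - sin A)(1 + sin A) / (cos A(1 + sin A)) = (1 - sin²A) / (cos A(1 + sin A)) = cos²A / (cos A(1 + sin A)) = cos A/(1 + sin A) = RHS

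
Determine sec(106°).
sec(106°) = -3.628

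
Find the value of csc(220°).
csc(220°) = -1.556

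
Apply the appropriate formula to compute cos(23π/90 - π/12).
cos(23π/90 - π/12) = cos 23π/90 cos π/12 + sin 23π/90 sin π/12 = 0.8572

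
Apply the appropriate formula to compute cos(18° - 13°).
cos(18° - 13°) = cos 18° cos 13° + sin 18° sin 13° = 0.9962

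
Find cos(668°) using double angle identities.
cos(668°) = cos²334° - sin²334° = 0.6157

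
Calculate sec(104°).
sec(104°) = -4.134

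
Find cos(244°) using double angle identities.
cos(244°) = cos²122° - sin²122° = -0.4384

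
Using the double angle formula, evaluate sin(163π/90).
sin(163π/90) = 2 sin 163π/180 cos 163π/180 = -0.5592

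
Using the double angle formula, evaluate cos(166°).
cos(166°) = cos²83° - sin²83° = -0.9703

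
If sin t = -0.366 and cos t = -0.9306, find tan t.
tan t = sin t / cos t = 0.3933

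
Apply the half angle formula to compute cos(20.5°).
cos(20.5°) = √((1 + cos 41°)/2) = 0.9367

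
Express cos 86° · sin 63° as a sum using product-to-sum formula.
cos 86° sin 63° = (1/2)[sin(86°+63°) - sin(86°-63°)]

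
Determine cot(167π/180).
cot(167π/180) = -4.331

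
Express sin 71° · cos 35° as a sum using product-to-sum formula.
sin 71° cos 35° = (1/2)[sin(71°+35°) + sin(71°-35°)]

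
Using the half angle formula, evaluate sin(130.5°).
sin(130.5°) = √((1 - cos 261°)/2) = 0.7604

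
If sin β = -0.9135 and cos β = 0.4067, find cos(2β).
cos(2β) = cos²β - sin²β = -0.6691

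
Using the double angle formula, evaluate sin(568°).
sin(568°) = 2 sin 284° cos 284° = -0.4695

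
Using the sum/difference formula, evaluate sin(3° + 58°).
sin(3° + 58°) = sin 3° cos 58° + cos 3° sin 58° = 0.8746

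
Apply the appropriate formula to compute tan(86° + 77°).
tan(86° + 77°) = (tan 86° + tan 77°)/(1 - tan 86° tan 77°) = -0.3057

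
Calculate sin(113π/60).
sin(113π/60) = -0.3584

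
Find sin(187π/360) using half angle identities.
sin(187π/360) = √((1 - cos 187π/180)/2) = 0.9981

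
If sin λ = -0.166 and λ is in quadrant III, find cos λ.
cos λ = -0.9861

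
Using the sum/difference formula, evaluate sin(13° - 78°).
sin(13° - 78°) = sin 13° cos 78° - cos 13° sin 78° = -0.9063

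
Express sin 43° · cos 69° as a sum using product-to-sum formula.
sin 43° cos 69° = (1/2)[sin(43°+69°) + sin(43°-69°)]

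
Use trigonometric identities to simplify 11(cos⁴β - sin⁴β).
11(cos⁴β - sin⁴β) = 11(cos(2β)) (using Factoring + double angle)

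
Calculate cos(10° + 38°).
cos(10° + 38°) = cos 10° cos 38° - sin 10° sin 38° = 0.6691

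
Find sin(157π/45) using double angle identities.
sin(157π/45) = 2 sin 157π/90 cos 157π/90 = -0.9994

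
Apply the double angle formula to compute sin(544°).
sin(544°) = 2 sin 272° cos 272° = -0.06976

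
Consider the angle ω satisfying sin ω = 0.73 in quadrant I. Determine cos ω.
cos ω = √(1 - sin²ω) = 0.6834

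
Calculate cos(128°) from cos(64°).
cos(128°) = cos²64° - sin²64° = -0.6157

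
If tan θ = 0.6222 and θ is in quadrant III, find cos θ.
cos θ = -0.8491 (using tan²θ + 1 = sec²θ)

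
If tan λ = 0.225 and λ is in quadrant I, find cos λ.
cos λ = 0.9756 (using tan²λ + 1 = sec²λ)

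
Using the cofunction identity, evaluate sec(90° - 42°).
sec(90° - 42°) = csc(42°) = 1.494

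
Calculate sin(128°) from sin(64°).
sin(128°) = 2 sin 64° cos 64° = 0.788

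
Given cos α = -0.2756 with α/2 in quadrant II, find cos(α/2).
cos(α/2) = ±√((1 + cos α)/2); negative since α/2 ∈ QII, so cos(α/2) = -0.6018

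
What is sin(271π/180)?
sin(271π/180) = -0.9998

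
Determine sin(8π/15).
sin(8π/15) = 0.9945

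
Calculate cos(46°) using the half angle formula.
cos(46°) = √((1 + cos 92°)/2) = 0.6947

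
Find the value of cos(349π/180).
cos(349π/180) = 0.9816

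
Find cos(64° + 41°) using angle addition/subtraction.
cos(64° + 41°) = cos 64° cos 41° - sin 64° sin 41° = -(√6-√2)/4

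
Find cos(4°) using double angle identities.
cos(4°) = cos²2° - sin²2° = 0.9976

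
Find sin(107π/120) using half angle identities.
sin(107π/120) = √((1 - cos 107π/60)/2) = 0.3338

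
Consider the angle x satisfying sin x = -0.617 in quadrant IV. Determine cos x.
cos x = √(1 - sin²x) = 0.787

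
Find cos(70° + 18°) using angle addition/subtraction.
cos(70° + 18°) = cos 70° cos 18° - sin 70° sin 18° = 0.0349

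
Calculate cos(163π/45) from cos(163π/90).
cos(163π/45) = cos²163π/90 - sin²163π/90 = 0.3746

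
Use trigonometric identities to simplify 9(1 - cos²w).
9(1 - cos²w) = 9(sin²w) (using Pythagorean identity)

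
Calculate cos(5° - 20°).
cos(5° - 20°) = cos 5° cos 20° + sin 5° sin 20° = (√6+√2)/4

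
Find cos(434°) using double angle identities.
cos(434°) = cos²217° - sin²217° = 0.2756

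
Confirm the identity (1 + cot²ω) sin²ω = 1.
LHS = csc²ω · sin²ω = (1/sin²ω) · sin²ω = 1 = RHS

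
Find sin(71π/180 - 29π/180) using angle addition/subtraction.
sin(71π/180 - 29π/180) = sin 71π/180 cos 29π/180 - cos 71π/180 sin 29π/180 = 0.6691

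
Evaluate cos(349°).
cos(349°) = 0.9816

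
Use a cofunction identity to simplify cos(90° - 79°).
cos(90° - 79°) = sin(79°)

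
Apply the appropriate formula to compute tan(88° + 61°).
tan(88° + 61°) = (tan 88° + tan 61°)/(1 - tan 88° tan 61°) = -0.6009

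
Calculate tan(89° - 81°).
tan(89° - 81°) = (tan 89° - tan 81°)/(1 + tan 89° tan 81°) = 0.1405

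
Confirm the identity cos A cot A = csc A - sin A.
RHS = 1/sin A - sin A = (1 - sin²A)/sin A = cos²A/sin A = cos A · (cos A/sin A) = cos A cot A = LHS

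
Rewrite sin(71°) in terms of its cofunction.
sin(71°) = cos(90° - 71°) = cos(19°)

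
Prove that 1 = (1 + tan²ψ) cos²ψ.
RHS = sec²ψ · cos²ψ = (1/cos²ψ) · cos²ψ = 1 = LHS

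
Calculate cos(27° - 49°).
cos(27° - 49°) = cos 27° cos 49° + sin 27° sin 49° = 0.9272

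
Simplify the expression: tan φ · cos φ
tan φ · cos φ = sin φ (using Quotient identity)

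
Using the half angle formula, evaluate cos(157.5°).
cos(157.5°) = -√((1 + cos 315°)/2) = -0.9239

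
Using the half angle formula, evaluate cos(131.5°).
cos(131.5°) = -√((1 + cos 263°)/2) = -0.6626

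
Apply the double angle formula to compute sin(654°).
sin(654°) = 2 sin 327° cos 327° = -0.9135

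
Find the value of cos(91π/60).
cos(91π/60) = 0.05234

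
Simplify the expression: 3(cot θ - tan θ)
3(cot θ - tan θ) = 3(2 cot(2θ)) (using Double angle)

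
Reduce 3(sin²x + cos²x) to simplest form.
3(sin²x + cos²x) = 3 (using Pythagorean identity)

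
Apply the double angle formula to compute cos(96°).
cos(96°) = cos²48° - sin²48° = -0.1045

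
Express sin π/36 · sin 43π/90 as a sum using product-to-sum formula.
sin π/36 sin 43π/90 = (1/2)[cos(π/36-43π/90) - cos(π/36+43π/90)]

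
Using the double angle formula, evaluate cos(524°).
cos(524°) = cos²262° - sin²262° = -0.9613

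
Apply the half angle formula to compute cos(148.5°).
cos(148.5°) = -√((1 + cos 297°)/2) = -0.8526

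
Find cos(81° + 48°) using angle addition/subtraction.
cos(81° + 48°) = cos 81° cos 48° - sin 81° sin 48° = -0.6293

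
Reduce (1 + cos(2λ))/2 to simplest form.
(1 + cos(2λ))/2 = cos²λ (using Power reduction)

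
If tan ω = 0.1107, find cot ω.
cot ω = 1/tan ω = 9.033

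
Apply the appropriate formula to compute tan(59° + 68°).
tan(59° + 68°) = (tan 59° + tan 68°)/(1 - tan 59° tan 68°) = -1.327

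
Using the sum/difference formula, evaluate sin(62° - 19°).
sin(62° - 19°) = sin 62° cos 19° - cos 62° sin 19° = 0.682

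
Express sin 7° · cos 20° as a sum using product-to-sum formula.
sin 7° cos 20° = (1/2)[sin(7°+20°) + sin(7°-20°)]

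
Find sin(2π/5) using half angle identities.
sin(2π/5) = √((1 - cos 4π/5)/2) = 0.9511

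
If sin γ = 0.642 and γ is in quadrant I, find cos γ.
cos γ = 0.7667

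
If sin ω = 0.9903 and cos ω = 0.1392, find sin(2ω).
sin(2ω) = 2 sin ω cos ω = 0.2757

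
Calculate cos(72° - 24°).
cos(72° - 24°) = cos 72° cos 24° + sin 72° sin 24° = 0.6691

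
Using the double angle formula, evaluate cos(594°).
cos(594°) = 1 - 2sin²297° = -0.5878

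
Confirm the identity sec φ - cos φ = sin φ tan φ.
LHS = 1/cos φ - cos φ = (1 - cos²φ)/cos φ = sin²φ/cos φ = sin φ · (sin φ/cos φ) = sin φ tan φ = RHS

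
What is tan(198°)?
tan(198°) = 0.3249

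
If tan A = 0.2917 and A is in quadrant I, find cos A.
cos A = 0.96 (using tan²A + 1 = sec²A)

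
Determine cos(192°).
cos(192°) = -0.9781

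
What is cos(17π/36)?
cos(17π/36) = 0.08716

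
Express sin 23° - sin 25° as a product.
sin 23° - sin 25° = 2 cos(24°) sin(-1°)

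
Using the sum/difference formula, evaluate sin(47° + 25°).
sin(47° + 25°) = sin 47° cos 25° + cos 47° sin 25° = 0.9511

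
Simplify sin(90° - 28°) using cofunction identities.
sin(90° - 28°) = cos(28°)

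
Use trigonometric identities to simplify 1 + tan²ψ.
1 + tan²ψ = sec²ψ (using Pythagorean identity)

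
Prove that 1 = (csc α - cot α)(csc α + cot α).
RHS = csc²α - cot²α = (1 + cot²α) - cot²α = 1 = LHS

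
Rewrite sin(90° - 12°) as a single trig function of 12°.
sin(90° - 12°) = cos(12°)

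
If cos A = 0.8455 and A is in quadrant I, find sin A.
sin A = 0.534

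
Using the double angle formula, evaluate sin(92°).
sin(92°) = 2 sin 46° cos 46° = 0.9994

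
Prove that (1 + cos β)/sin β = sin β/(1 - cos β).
RHS = sin β(1 + cos β) / ((1 - cos β)(1 + cos β)) = sin β(1 + cos β) / (1 - cos²β) = sin β(1 + cos β) / sin²β = (1 + cos β)/sin β = LHS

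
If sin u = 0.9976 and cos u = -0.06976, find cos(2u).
cos(2u) = cos²u - sin²u = -0.9903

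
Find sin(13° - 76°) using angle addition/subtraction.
sin(13° - 76°) = sin 13° cos 76° - cos 13° sin 76° = -0.891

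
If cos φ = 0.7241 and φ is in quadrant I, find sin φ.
sin φ = 0.6897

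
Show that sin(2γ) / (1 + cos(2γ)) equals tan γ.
LHS = 2 sin γ cos γ / (2cos²γ) = sin γ/cos γ = tan γ = RHS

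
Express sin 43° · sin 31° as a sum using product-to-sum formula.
sin 43° sin 31° = (1/2)[cos(43°-31°) - cos(43°+31°)]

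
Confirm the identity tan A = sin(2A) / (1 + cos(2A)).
RHS = 2 sin A cos A / (2cos²A) = sin A/cos A = tan A = LHS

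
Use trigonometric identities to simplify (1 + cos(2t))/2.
(1 + cos(2t))/2 = cos²t (using Power reduction)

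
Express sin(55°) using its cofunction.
sin(55°) = cos(90° - 55°) = cos(35°)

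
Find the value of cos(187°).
cos(187°) = -0.9925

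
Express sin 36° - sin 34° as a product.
sin 36° - sin 34° = 2 cos(35°) sin(1°)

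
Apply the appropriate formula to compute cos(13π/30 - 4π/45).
cos(13π/30 - 4π/45) = cos 13π/30 cos 4π/45 + sin 13π/30 sin 4π/45 = 0.4695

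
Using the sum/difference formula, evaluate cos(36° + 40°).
cos(36° + 40°) = cos 36° cos 40° - sin 36° sin 40° = 0.2419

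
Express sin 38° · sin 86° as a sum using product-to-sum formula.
sin 38° sin 86° = (1/2)[cos(38°-86°) - cos(38°+86°)]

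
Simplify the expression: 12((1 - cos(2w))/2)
12((1 - cos(2w))/2) = 12(sin²w) (using Power reduction)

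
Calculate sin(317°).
sin(317°) = -0.682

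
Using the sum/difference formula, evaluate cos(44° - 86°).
cos(44° - 86°) = cos 44° cos 86° + sin 44° sin 86° = 0.7431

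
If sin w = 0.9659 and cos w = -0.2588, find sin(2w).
sin(2w) = 2 sin w cos w = -0.4999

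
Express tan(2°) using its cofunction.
tan(2°) = cot(90° - 2°) = cot(88°)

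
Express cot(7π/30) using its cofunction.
cot(7π/30) = tan(π/2 - 7π/30) = tan(4π/15)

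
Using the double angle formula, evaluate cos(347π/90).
cos(347π/90) = cos²347π/180 - sin²347π/180 = 0.8988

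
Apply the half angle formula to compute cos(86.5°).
cos(86.5°) = √((1 + cos 173°)/2) = 0.06105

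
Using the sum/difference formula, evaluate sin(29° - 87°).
sin(29° - 87°) = sin 29° cos 87° - cos 29° sin 87° = -0.848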